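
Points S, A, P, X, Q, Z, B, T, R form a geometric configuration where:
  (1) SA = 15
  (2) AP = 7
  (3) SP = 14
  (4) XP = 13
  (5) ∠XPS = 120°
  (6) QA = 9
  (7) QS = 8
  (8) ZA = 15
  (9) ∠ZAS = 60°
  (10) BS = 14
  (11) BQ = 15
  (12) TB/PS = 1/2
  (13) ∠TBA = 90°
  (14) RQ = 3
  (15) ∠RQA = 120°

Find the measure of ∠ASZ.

Step 1: By the law of cosines on triangle SAZ: SZ² = 15² + 15² − 2·15·15·cos(60°) = 225, so SZ = 15.
Step 2: By the inverse law of cosines on triangle ASZ: cos(∠ASZ) = (15² + 15² − 15²) / (2·15·15) = 225/450 = 0.5, so ∠ASZ = 60°.

Therefore, the measure of angle ∠ASZ = 60°.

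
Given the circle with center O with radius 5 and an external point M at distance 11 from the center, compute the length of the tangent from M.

tangent = √(d² - r²) = √(11² - 5²) = √(121 - 25) = √96 = 4*sqrt(6)

4*sqrt(6)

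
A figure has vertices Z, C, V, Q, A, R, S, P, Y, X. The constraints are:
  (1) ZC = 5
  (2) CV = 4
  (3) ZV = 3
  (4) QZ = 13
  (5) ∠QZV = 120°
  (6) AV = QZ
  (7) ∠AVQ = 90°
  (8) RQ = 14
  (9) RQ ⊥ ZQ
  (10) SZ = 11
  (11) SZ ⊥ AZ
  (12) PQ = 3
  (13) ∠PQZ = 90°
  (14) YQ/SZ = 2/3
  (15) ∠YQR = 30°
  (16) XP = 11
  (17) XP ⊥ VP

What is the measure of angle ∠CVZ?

Step 1: By the inverse law of cosines on triangle CVZ: cos(∠CVZ) = (4² + 3² − 5²) / (2·4·3) = 0/24 = 0, so ∠CVZ = 90°.

Therefore, the measure of angle ∠CVZ = 90°.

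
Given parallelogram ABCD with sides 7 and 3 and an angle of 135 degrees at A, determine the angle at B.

In a parallelogram, consecutive angles are supplementary (sum to 180°).
angle B = 180 - angle A
angle B = 180 - 135
angle B = 45 degrees

45 degrees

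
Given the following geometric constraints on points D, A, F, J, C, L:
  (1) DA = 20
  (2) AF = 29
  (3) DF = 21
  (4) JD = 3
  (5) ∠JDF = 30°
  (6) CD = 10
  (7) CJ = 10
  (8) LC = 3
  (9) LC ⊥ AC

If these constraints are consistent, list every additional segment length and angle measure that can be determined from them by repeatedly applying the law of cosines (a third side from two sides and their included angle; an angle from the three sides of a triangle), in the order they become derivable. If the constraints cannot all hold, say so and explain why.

The constraints are consistent. Derivable facts, in order:
After 1 step:
- FJ ≈ 18.46
- ∠ADF = 90°
- ∠AFD = 43.6°
- ∠CDJ = 81.37°
- ∠CJD = 81.37°
- ∠DAF = 46.4°
- ∠DCJ = 17.25°
After 2 steps:
- ∠DFJ = 4.66°
- ∠DJF = 145.34°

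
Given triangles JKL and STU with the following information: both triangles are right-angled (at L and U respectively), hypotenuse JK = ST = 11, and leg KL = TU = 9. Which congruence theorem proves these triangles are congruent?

The given information matches HL: The hypotenuse and one leg of two right triangles are equal (Hypotenuse-Leg).

HL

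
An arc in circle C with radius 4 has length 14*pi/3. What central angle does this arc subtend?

θ = 360 × 14*pi/3 / (2π × 4) = 210° (rearranging arc length formula).

210°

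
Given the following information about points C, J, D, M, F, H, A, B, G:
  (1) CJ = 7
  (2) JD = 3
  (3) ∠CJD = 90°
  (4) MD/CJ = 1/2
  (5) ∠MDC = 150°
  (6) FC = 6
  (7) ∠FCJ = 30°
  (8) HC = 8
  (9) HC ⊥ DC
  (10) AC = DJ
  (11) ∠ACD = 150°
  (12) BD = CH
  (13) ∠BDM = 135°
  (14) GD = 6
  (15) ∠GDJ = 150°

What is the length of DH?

Step 1: By the law of cosines on triangle CJD: CD² = 7² + 3² − 2·7·3·cos(90°) = 58, so CD = √58.
Step 2: By the law of cosines on triangle DCH: DH² = √58² + 8² − 2·√58·8·cos(90°) = 122, so DH = √122.

Therefore, the length of DH = √122.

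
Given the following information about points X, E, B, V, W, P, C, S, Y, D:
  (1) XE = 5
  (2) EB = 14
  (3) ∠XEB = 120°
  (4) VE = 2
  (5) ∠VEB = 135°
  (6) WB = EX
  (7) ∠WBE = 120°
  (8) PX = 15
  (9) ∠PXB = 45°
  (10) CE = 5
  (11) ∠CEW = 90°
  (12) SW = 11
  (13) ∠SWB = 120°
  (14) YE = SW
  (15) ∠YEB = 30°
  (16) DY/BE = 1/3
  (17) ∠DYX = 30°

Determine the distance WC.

From the given relations: WB = EX = 5.
Step 1: By the law of cosines on triangle EBW: EW² = 14² + 5² − 2·14·5·cos(120°) = 291, so EW ≈ 17.06.
Step 2: By the law of cosines on triangle WEC: WC² = 17.06² + 5² − 2·17.06·5·cos(90°) = 316, so WC = 2·√79.

Therefore, the length of WC = 2·√79.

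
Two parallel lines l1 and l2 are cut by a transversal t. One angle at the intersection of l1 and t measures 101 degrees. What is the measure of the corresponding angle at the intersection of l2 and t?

When a transversal crosses parallel lines, angles in the same position at each intersection are called corresponding angles.
These are always equal, so the answer is 101 degrees.

101 degrees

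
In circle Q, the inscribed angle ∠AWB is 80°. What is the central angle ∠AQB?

The inscribed angle theorem states that a central angle is always twice any inscribed angle that subtends the same arc.
Since the inscribed angle is 80°, the central angle = 2 × 80° = 160°.

160°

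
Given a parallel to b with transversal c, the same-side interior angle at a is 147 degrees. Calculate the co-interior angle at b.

Co-interior (same-side interior) angles are between the parallel lines on the same side of the transversal.
Unlike corresponding or alternate interior angles, they are supplementary rather than equal.
So the angle = 180 - 147 = 33 degrees.

33 degrees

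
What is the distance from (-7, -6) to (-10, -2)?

d = sqrt((-3)^2 + (4)^2) = sqrt(25) = 5

5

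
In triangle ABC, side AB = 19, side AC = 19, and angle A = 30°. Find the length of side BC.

When two sides and the included angle are known, the law of cosines gives the third side.
c^2 = a^2 + b^2 - 2ab cos(C) generalizes the Pythagorean theorem to non-right triangles.
Here: BC^2 = 361 + 361 - 722*(sqrt(3)/2) = 722 - 361*sqrt(3)
BC = 19*sqrt(2 - sqrt(3))

19*sqrt(2 - sqrt(3))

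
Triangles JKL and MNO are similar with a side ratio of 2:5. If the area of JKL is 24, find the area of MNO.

Area ratio = (2/5)^2 = 4/25. Area of MNO = 24 * 25/4 = 150.

150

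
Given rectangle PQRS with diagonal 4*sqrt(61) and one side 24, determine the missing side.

b = sqrt(d^2 - a^2) = sqrt(976 - 576) = sqrt(400) = 20

20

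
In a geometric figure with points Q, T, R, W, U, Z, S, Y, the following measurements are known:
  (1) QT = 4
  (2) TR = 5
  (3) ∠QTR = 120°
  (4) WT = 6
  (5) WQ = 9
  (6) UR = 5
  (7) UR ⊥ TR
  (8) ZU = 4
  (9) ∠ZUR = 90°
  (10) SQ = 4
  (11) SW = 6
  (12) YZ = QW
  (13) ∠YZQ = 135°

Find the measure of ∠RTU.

Step 1: By the law of cosines on triangle TRU: TU² = 5² + 5² − 2·5·5·cos(90°) = 50, so TU = 5·√2.
Step 2: By the inverse law of cosines on triangle RTU: cos(∠RTU) = (5² + (5·√2)² − 5²) / (2·5·5·√2) = 50/70.71 = 0.7071, so ∠RTU = 45°.

Therefore, the measure of angle ∠RTU = 45°.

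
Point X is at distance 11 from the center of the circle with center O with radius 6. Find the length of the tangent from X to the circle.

Let T be the point of tangency. Then OT ⊥ XT (radius ⊥ tangent).
In right triangle OTX: OX² = OT² + XT²
11² = 6² + XT²
XT² = 85, XT = sqrt(85)

sqrt(85)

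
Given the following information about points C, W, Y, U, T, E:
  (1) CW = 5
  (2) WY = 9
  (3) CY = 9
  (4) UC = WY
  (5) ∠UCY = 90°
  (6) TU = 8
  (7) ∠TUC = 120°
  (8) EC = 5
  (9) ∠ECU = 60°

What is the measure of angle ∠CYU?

From the given relations: UC = WY = 9.
Step 1: By the law of cosines on triangle YCU: YU² = 9² + 9² − 2·9·9·cos(90°) = 162, so YU = 9·√2.
Step 2: By the inverse law of cosines on triangle CYU: cos(∠CYU) = (9² + (9·√2)² − 9²) / (2·9·9·√2) = 162/229.1 = 0.7071, so ∠CYU = 45°.

Therefore, the measure of angle ∠CYU = 45°.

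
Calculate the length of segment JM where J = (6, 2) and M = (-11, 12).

d = sqrt((-11 - 6)^2 + (12 - 2)^2)
d = sqrt(-17^2 + 10^2)
d = sqrt(289 + 100)
d = sqrt(389)

sqrt(389)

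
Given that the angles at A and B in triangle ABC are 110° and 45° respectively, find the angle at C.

angle C = 180 - 110 - 45 = 25 degrees.

25 degrees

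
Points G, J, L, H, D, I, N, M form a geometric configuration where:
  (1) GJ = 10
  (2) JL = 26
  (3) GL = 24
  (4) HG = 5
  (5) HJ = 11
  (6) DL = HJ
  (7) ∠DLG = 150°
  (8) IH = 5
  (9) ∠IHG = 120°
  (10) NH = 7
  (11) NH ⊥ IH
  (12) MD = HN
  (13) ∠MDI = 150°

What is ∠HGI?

Step 1: By the law of cosines on triangle GHI: GI² = 5² + 5² − 2·5·5·cos(120°) = 75, so GI = 5·√3.
Step 2: By the inverse law of cosines on triangle HGI: cos(∠HGI) = (5² + (5·√3)² − 5²) / (2·5·5·√3) = 75/86.6 = 0.866, so ∠HGI = 30°.

Therefore, the measure of angle ∠HGI = 30°.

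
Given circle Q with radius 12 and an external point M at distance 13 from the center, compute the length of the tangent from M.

tangent = √(d² - r²) = √(13² - 12²) = √(169 - 144) = √25 = 5

5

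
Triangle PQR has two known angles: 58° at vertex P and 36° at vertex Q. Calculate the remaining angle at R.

The interior angles sum to 180°: angle R = 180 - 58 - 36 = 86°.
The triangle is acute (angles 58°, 36°, 86°).

86 degrees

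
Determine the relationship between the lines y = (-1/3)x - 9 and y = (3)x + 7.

Slope of line 1: m1 = -1/3
Slope of line 2: m2 = 3
m1 * m2 = (-1/3) * (3) = -1 = -1, so the lines are perpendicular.

Perpendicular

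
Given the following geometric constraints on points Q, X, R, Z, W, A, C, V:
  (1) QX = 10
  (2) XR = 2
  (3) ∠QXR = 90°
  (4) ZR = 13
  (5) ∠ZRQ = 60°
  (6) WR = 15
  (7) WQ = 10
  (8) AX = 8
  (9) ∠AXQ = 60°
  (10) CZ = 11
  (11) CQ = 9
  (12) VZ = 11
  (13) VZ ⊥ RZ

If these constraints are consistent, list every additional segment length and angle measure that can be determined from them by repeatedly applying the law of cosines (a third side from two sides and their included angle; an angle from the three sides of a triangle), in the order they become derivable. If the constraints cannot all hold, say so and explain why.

The constraints are consistent. Derivable facts, in order:
After 1 step:
- QA = 2·√21
- QR = 2·√26
- RV ≈ 17.03
After 2 steps:
- QZ ≈ 11.85
- ∠AQX = 49.11°
- ∠QAX = 70.89°
- ∠QRW = 41.54°
- ∠QRX = 78.69°
- ∠QWR = 42.55°
- ∠RQW = 95.91°
- ∠RQX = 11.31°
- ∠RVZ = 49.76°
- ∠VRZ = 40.24°
After 3 steps:
- ∠CQZ = 61.91°
- ∠CZQ = 46.21°
- ∠QCZ = 71.88°
- ∠QZR = 48.18°
- ∠RQZ = 71.82°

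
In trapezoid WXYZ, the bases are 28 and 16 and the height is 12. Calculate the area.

A trapezoid's area equals the midsegment times the height.
The midsegment is (28 + 16) / 2 = 22.
Area = 22 * 12 = 264.

264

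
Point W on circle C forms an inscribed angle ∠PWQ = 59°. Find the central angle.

The inscribed angle theorem states that a central angle is always twice any inscribed angle that subtends the same arc.
Since the inscribed angle is 59°, the central angle = 2 × 59° = 118°.

118°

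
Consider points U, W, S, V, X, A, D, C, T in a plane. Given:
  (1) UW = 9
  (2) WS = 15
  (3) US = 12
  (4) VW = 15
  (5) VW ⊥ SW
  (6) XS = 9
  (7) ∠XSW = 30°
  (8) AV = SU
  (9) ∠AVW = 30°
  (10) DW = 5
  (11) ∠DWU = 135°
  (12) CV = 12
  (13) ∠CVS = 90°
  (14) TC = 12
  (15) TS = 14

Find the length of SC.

Step 1: By the law of cosines on triangle SWV: SV² = 15² + 15² − 2·15·15·cos(90°) = 450, so SV = 15·√2.
Step 2: By the law of cosines on triangle SVC: SC² = (15·√2)² + 12² − 2·15·√2·12·cos(90°) = 594, so SC = 3·√66.

Therefore, the length of SC = 3·√66.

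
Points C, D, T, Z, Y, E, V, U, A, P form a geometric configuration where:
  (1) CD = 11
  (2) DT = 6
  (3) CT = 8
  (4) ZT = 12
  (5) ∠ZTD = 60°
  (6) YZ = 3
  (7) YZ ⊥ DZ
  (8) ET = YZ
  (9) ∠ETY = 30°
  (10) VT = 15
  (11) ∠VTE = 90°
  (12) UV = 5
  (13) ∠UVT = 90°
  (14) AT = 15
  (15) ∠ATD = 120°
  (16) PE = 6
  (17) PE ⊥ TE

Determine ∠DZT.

Step 1: By the law of cosines on triangle ZTD: ZD² = 12² + 6² − 2·12·6·cos(60°) = 108, so ZD = 6·√3.
Step 2: By the inverse law of cosines on triangle DZT: cos(∠DZT) = ((6·√3)² + 12² − 6²) / (2·6·√3·12) = 216/249.42 = 0.866, so ∠DZT = 30°.

Therefore, the measure of angle ∠DZT = 30°.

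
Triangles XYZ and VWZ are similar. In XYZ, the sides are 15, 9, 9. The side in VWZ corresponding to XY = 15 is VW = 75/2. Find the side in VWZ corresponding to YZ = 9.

k = 75/2/15 = 5/2. WZ = 5/2 * 9 = 45/2.

45/2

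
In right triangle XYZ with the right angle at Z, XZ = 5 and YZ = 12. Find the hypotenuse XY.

XY = sqrt(5^2 + 12^2) = sqrt(169) = 13

13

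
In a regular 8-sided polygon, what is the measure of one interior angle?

Each interior angle of a regular n-gon is (n - 2) * 180 / n.
For n = 8: (8 - 2) * 180 / 8 = 1080/8 = 135 degrees.

135 degrees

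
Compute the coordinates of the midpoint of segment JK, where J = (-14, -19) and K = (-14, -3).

The midpoint is the point halfway along the segment.
Move half the horizontal distance: -14 + (-14 - -14)/2 = -14 + 0/2 = -14
Move half the vertical distance: -19 + (-3 - -19)/2 = -19 + 16/2 = -11
Midpoint = (-14, -11)

(-14, -11)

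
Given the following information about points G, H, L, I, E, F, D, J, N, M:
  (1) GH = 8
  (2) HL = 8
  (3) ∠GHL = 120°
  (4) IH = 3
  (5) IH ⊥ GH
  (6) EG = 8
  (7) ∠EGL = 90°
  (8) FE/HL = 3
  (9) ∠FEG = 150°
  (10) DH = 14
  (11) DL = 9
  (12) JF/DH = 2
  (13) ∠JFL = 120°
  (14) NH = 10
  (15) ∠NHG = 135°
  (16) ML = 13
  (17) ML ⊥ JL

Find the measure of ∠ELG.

Step 1: By the law of cosines on triangle LHG: LG² = 8² + 8² − 2·8·8·cos(120°) = 192, so LG = 8·√3.
Step 2: By the law of cosines on triangle LGE: LE² = (8·√3)² + 8² − 2·8·√3·8·cos(90°) = 256, so LE = 16.
Step 3: By the inverse law of cosines on triangle ELG: cos(∠ELG) = (16² + (8·√3)² − 8²) / (2·16·8·√3) = 384/443.41 = 0.866, so ∠ELG = 30°.

Therefore, the measure of angle ∠ELG = 30°.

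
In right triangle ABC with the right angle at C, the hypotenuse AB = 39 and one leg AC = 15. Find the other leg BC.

By the Pythagorean theorem: BC^2 = AB^2 - AC^2
BC^2 = 39^2 - 15^2 = 1521 - 225 = 1296
BC = sqrt(1296) = 36

36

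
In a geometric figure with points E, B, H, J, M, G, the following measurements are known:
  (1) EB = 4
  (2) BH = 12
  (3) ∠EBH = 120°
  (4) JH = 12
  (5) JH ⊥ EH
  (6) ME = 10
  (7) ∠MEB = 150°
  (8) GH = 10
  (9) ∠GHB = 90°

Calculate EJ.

Step 1: By the law of cosines on triangle EBH: EH² = 4² + 12² − 2·4·12·cos(120°) = 208, so EH = 4·√13.
Step 2: By the law of cosines on triangle EHJ: EJ² = (4·√13)² + 12² − 2·4·√13·12·cos(90°) = 352, so EJ = 4·√22.

Therefore, the length of EJ = 4·√22.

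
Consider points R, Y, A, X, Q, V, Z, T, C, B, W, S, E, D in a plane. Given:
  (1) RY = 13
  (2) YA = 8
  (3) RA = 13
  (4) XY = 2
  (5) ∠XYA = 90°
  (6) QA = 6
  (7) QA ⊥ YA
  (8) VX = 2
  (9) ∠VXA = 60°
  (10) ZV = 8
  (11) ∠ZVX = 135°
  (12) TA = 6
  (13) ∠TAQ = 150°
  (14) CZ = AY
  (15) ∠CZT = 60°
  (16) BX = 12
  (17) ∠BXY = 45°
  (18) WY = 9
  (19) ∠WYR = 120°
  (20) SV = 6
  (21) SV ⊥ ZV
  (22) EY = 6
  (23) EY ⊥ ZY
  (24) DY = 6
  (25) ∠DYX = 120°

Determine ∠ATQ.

Step 1: By the law of cosines on triangle TAQ: TQ² = 6² + 6² − 2·6·6·cos(150°) = 134.35, so TQ ≈ 11.59.
Step 2: By the inverse law of cosines on triangle ATQ: cos(∠ATQ) = (6² + 11.59² − 6²) / (2·6·11.59) = 134.35/139.09 = 0.9659, so ∠ATQ = 15°.

Therefore, the measure of angle ∠ATQ = 15°.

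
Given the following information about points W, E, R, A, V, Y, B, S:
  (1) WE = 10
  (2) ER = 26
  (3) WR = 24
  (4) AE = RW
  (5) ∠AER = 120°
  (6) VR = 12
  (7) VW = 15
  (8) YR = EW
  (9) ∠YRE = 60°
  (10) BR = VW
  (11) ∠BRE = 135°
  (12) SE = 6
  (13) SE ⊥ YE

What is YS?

From the given relations: YR = EW = 10.
Step 1: By the law of cosines on triangle ERY: EY² = 26² + 10² − 2·26·10·cos(60°) = 516, so EY = 2·√129.
Step 2: By the law of cosines on triangle YES: YS² = (2·√129)² + 6² − 2·2·√129·6·cos(90°) = 552, so YS = 2·√138.

Therefore, the length of YS = 2·√138.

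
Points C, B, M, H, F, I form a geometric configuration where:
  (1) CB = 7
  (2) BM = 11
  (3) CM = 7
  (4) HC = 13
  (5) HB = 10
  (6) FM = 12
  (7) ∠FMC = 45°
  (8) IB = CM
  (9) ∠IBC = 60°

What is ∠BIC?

From the given relations: IB = CM = 7.
Step 1: By the law of cosines on triangle IBC: IC² = 7² + 7² − 2·7·7·cos(60°) = 49, so IC = 7.
Step 2: By the inverse law of cosines on triangle BIC: cos(∠BIC) = (7² + 7² − 7²) / (2·7·7) = 49/98 = 0.5, so ∠BIC = 60°.

Therefore, the measure of angle ∠BIC = 60°.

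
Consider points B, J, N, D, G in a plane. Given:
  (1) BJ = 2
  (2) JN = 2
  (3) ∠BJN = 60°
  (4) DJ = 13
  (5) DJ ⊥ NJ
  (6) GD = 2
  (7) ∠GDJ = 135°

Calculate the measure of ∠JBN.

Step 1: By the law of cosines on triangle BJN: BN² = 2² + 2² − 2·2·2·cos(60°) = 4, so BN = 2.
Step 2: By the inverse law of cosines on triangle JBN: cos(∠JBN) = (2² + 2² − 2²) / (2·2·2) = 4/8 = 0.5, so ∠JBN = 60°.

Therefore, the measure of angle ∠JBN = 60°.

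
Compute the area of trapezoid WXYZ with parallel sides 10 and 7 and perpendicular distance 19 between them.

Area of a trapezoid = (base1 + base2) * height / 2
Area = (10 + 7) * 19 / 2
Area = 17 * 19 / 2
Area = 323 / 2
Area = 323/2

323/2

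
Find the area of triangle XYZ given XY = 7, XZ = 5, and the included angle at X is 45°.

When two sides and the included angle are known, the area formula is (1/2)ab sin(C).
The height from one side to the opposite vertex is 5 sin(45°) = 5*sqrt(2)/2.
Area = (1/2) * 7 * 5*sqrt(2)/2 = 35*sqrt(2)/4.

35*sqrt(2)/4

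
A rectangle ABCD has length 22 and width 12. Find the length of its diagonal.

Using the Pythagorean theorem:
d² = 22² + 12² = 484 + 144 = 628
d = sqrt(628) = 2*sqrt(157)

2*sqrt(157)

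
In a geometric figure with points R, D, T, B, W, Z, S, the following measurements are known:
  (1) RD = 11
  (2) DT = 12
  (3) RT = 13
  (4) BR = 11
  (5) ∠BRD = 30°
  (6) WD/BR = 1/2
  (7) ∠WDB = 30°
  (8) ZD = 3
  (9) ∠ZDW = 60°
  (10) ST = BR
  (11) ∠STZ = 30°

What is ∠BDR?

Step 1: By the law of cosines on triangle DRB: DB² = 11² + 11² − 2·11·11·cos(30°) = 32.42, so DB ≈ 5.69.
Step 2: By the inverse law of cosines on triangle BDR: cos(∠BDR) = (5.69² + 11² − 11²) / (2·5.69·11) = 32.42/125.27 = 0.2588, so ∠BDR = 75°.

Therefore, the measure of angle ∠BDR = 75°.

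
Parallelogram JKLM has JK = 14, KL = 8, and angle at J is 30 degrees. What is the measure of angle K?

Opposite sides of a parallelogram are parallel, so consecutive angles form co-interior angles on a transversal.
Co-interior angles sum to 180°, giving angle K = 180 - 30 = 150 degrees.

150 degrees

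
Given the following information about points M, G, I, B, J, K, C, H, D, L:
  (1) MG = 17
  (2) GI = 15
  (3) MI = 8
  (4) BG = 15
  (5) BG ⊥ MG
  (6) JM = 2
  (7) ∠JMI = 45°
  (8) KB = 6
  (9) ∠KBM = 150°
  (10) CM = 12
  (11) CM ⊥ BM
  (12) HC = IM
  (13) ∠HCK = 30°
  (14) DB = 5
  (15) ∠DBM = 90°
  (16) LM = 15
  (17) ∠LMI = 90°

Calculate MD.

Step 1: By the law of cosines on triangle BGM: BM² = 15² + 17² − 2·15·17·cos(90°) = 514, so BM ≈ 22.67.
Step 2: By the law of cosines on triangle MBD: MD² = 22.67² + 5² − 2·22.67·5·cos(90°) = 539, so MD = 7·√11.

Therefore, the length of MD = 7·√11.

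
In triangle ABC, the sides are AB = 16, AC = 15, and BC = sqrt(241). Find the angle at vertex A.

cos(A) = (16² + 15² - (sqrt(241))²) / (2 × 16 × 15) = 1/2, so A = arccos(1/2) = 60°.

60°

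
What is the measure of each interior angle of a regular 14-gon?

Each interior angle of a regular n-gon is (n - 2) * 180 / n.
For n = 14: (14 - 2) * 180 / 14 = 2160/14 = 1080/7 degrees.

1080/7 degrees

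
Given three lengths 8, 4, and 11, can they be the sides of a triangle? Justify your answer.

Yes.
The triangle inequality requires that the sum of any two sides exceeds the third.
Here 4 + 8 = 12 > 11, so the condition is met.

Yes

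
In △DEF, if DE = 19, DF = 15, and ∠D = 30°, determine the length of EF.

By the law of cosines: EF^2 = DE^2 + DF^2 - 2*DE*DF*cos(D)
EF^2 = 19^2 + 15^2 - 2*19*15*cos(30°)
EF^2 = 361 + 225 - 570*(sqrt(3)/2)
EF^2 = 586 - 285*sqrt(3)
EF = sqrt(586 - 285*sqrt(3))

sqrt(586 - 285*sqrt(3))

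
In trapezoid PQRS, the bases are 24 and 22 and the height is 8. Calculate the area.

A trapezoid's area equals the midsegment times the height.
The midsegment is (24 + 22) / 2 = 23.
Area = 23 * 8 = 184.

184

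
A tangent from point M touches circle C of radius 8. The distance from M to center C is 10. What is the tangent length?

tangent = √(d² - r²) = √(10² - 8²) = √(100 - 64) = √36 = 6

6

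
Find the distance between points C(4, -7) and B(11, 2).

d = sqrt((7)^2 + (9)^2) = sqrt(130)

sqrt(130)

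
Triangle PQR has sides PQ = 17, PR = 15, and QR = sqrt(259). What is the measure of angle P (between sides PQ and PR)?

When all three sides of a triangle are known, the law of cosines can be rearranged to find any angle.
cos(C) = (a² + b² - c²) / (2ab) gives cos(P) = 1/2.
Taking the inverse cosine: P = 60°.

60°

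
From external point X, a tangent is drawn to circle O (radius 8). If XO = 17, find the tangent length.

tangent = √(d² - r²) = √(17² - 8²) = √(289 - 64) = √225 = 15

15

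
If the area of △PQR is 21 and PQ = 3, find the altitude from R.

Rearranging the area formula Area = (1/2) * base * height:
height = 2 * Area / base = 2 * 21 / 3 = 14.

14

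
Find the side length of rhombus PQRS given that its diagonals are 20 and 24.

In a rhombus, the diagonals bisect each other perpendicularly, creating four congruent right triangles.
Each triangle has legs 10 (half of 20) and 12 (half of 24).
The hypotenuse of each right triangle is a side of the rhombus:
side = sqrt(10^2 + 12^2) = sqrt(244) = 2*sqrt(61)

2*sqrt(61)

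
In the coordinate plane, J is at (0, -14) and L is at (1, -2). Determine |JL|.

d = sqrt((1 - 0)^2 + (-2 - -14)^2)
d = sqrt(1^2 + 12^2)
d = sqrt(1 + 144)
d = sqrt(145)

sqrt(145)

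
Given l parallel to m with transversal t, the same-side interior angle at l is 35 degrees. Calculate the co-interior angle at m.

Co-interior angles sum to 180: 180 - 35 = 145 degrees.

145 degrees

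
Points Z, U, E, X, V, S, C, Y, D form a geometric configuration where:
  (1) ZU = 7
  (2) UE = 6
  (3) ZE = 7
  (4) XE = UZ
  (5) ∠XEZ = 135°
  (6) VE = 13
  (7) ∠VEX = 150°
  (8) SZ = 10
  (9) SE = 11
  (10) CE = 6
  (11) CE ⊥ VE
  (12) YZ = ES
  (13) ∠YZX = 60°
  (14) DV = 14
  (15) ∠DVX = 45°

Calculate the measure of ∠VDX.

From the given relations: XE = UZ = 7.
Step 1: By the law of cosines on triangle XEV: XV² = 7² + 13² − 2·7·13·cos(150°) = 375.62, so XV ≈ 19.38.
Step 2: By the law of cosines on triangle DVX: DX² = 14² + 19.38² − 2·14·19.38·cos(45°) = 187.9, so DX ≈ 13.71.
Step 3: By the inverse law of cosines on triangle VDX: cos(∠VDX) = (14² + 13.71² − 19.38²) / (2·14·13.71) = 8.28/383.81 = 0.0216, so ∠VDX = 88.76°.

Therefore, the measure of angle ∠VDX = 88.76°.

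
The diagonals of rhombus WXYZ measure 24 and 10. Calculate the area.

Area = (24 * 10) / 2 = 240 / 2 = 120

120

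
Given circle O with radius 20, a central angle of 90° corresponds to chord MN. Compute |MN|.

Chord = 2(20) sin(45°) = 20*sqrt(2)

20*sqrt(2)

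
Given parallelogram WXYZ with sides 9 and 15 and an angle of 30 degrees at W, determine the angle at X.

Opposite sides of a parallelogram are parallel, so consecutive angles form co-interior angles on a transversal.
Co-interior angles sum to 180°, giving angle X = 180 - 30 = 150 degrees.

150 degrees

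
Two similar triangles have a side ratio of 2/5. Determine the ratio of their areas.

The ratio of areas of similar triangles equals the square of the side ratio.
Side ratio = 2:5
Area ratio = (2/5)^2 = 4/25 = 4:25

4:25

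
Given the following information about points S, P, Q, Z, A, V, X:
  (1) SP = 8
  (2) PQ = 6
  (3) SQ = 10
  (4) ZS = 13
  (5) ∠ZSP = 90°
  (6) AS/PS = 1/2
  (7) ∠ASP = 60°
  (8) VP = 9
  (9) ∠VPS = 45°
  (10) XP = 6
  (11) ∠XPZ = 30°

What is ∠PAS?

From the given relations: AS = 1/2·PS = 1/2·8 = 4.
Step 1: By the law of cosines on triangle ASP: AP² = 4² + 8² − 2·4·8·cos(60°) = 48, so AP = 4·√3.
Step 2: By the inverse law of cosines on triangle PAS: cos(∠PAS) = ((4·√3)² + 4² − 8²) / (2·4·√3·4) = 0/55.43 = 0, so ∠PAS = 90°.

Therefore, the measure of angle ∠PAS = 90°.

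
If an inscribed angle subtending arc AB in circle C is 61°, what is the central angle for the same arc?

Central angle = 2 × 61° = 122° (inscribed angle theorem).

122°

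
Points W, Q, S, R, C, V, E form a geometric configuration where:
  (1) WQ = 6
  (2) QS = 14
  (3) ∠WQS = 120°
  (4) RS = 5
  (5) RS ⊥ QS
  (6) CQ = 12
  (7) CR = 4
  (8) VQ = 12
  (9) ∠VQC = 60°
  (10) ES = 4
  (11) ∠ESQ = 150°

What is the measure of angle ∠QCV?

Step 1: By the law of cosines on triangle CQV: CV² = 12² + 12² − 2·12·12·cos(60°) = 144, so CV = 12.
Step 2: By the inverse law of cosines on triangle QCV: cos(∠QCV) = (12² + 12² − 12²) / (2·12·12) = 144/288 = 0.5, so ∠QCV = 60°.

Therefore, the measure of angle ∠QCV = 60°.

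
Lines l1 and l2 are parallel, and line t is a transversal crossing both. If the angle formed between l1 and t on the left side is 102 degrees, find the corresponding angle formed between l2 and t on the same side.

Corresponding angles formed by parallel lines and a transversal are equal.
The given angle is 102 degrees.
The corresponding angle = 102 degrees.

102 degrees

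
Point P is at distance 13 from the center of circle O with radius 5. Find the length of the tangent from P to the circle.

The tangent, radius, and line from the external point to the center form a right triangle.
The right angle is where the tangent meets the radius.
By the Pythagorean theorem: tangent² + 5² = 13²
tangent² = 169 - 25 = 144
tangent = 12

12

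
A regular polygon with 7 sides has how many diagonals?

The number of diagonals in an n-gon is n(n - 3)/2.
For n = 7: 7(7 - 3)/2 = 7 × 4 / 2 = 14.

14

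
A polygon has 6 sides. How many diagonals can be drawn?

The number of diagonals in an n-gon is n(n - 3)/2.
For n = 6: 6(6 - 3)/2 = 6 × 3 / 2 = 9.

9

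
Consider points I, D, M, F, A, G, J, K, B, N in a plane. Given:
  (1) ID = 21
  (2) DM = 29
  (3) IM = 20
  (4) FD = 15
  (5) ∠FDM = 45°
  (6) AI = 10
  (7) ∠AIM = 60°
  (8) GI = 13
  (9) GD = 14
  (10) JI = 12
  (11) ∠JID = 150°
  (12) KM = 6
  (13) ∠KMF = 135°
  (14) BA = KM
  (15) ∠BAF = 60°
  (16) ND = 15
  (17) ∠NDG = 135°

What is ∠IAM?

Step 1: By the law of cosines on triangle AIM: AM² = 10² + 20² − 2·10·20·cos(60°) = 300, so AM = 10·√3.
Step 2: By the inverse law of cosines on triangle IAM: cos(∠IAM) = (10² + (10·√3)² − 20²) / (2·10·10·√3) = 0/346.41 = 0, so ∠IAM = 90°.

Therefore, the measure of angle ∠IAM = 90°.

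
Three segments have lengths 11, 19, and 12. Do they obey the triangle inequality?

For three segments to close into a triangle, no single side can be as long as the other two combined.
The longest side is 19, and 11 + 12 = 23 > 19.
A triangle can be formed.

Yes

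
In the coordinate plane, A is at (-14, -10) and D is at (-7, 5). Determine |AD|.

d = sqrt((7)^2 + (15)^2) = sqrt(274)

sqrt(274)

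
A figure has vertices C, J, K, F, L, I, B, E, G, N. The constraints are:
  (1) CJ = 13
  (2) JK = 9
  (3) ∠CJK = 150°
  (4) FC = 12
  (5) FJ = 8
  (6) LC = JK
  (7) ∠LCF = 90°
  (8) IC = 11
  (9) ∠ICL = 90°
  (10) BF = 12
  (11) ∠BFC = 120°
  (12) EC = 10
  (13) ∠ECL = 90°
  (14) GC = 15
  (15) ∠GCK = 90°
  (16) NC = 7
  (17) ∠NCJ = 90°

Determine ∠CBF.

Step 1: By the law of cosines on triangle BFC: BC² = 12² + 12² − 2·12·12·cos(120°) = 432, so BC = 12·√3.
Step 2: By the inverse law of cosines on triangle CBF: cos(∠CBF) = ((12·√3)² + 12² − 12²) / (2·12·√3·12) = 432/498.83 = 0.866, so ∠CBF = 30°.

Therefore, the measure of angle ∠CBF = 30°.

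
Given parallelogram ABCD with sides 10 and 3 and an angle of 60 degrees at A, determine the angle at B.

In a parallelogram, consecutive angles are supplementary (sum to 180°).
angle B = 180 - angle A
angle B = 180 - 60
angle B = 120 degrees

120 degrees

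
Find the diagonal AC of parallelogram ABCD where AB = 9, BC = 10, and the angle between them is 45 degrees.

Using the law of cosines:
d^2 = 9^2 + 10^2 - 2(9)(10)cos(45 degrees)
d^2 = 81 + 100 - 180*sqrt(2)/2
d^2 = 181 - 90*sqrt(2)
d = sqrt(181 - 90*sqrt(2))

sqrt(181 - 90*sqrt(2))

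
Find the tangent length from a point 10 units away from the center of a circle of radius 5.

The tangent, radius, and line from the external point to the center form a right triangle.
The right angle is where the tangent meets the radius.
By the Pythagorean theorem: tangent² + 5² = 10²
tangent² = 100 - 25 = 75
tangent = 5*sqrt(3)

5*sqrt(3)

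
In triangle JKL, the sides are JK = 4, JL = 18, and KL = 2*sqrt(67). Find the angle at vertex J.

cos(J) = (4² + 18² - (2*sqrt(67))²) / (2 × 4 × 18) = 1/2, so J = arccos(1/2) = 60°.

60°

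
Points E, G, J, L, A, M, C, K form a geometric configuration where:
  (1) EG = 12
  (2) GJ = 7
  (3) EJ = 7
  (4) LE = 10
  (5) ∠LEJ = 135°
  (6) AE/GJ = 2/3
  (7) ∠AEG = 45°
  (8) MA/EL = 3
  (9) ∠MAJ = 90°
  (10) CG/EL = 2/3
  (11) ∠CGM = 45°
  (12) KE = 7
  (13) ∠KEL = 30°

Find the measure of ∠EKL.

Step 1: By the law of cosines on triangle KEL: KL² = 7² + 10² − 2·7·10·cos(30°) = 27.76, so KL ≈ 5.27.
Step 2: By the inverse law of cosines on triangle EKL: cos(∠EKL) = (7² + 5.27² − 10²) / (2·7·5.27) = -23.24/73.76 = -0.3151, so ∠EKL = 108.37°.

Therefore, the measure of angle ∠EKL = 108.37°.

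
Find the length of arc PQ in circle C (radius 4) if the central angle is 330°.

Arc length = 2π(4)(11/12) = 22*pi/3

22*pi/3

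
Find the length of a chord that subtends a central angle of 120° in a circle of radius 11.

Chord length = 2r sin(θ/2)
= 2 × 11 × sin(120°/2)
= 2 × 11 × sin(60°)
= 11*sqrt(3)

11*sqrt(3)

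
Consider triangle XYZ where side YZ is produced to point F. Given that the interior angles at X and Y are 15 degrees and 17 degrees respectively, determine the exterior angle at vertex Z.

Exterior angle = 15 + 17 = 32 degrees (exterior angle theorem).

32 degrees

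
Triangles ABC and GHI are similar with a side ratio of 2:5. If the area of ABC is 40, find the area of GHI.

For similar figures, the area ratio equals the square of the side ratio.
Side ratio (ABC to GHI) = 2:5, so area ratio = 2^2:5^2 = 4:25.
If the area of ABC is 40, then the area of GHI = 40 * (25/4) = 250.

250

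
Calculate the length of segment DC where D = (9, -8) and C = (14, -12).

The horizontal distance is |14 - 9| = 5 and the vertical distance is |-12 - -8| = 4.
By the Pythagorean theorem, d = sqrt(5^2 + 4^2) = sqrt(41).

sqrt(41)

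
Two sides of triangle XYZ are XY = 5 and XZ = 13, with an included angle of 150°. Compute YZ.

Law of cosines: YZ^2 = 5^2 + 13^2 - 2(5)(13)cos(150°) = 65*sqrt(3) + 194, so YZ = sqrt(65*sqrt(3) + 194).

sqrt(65*sqrt(3) + 194)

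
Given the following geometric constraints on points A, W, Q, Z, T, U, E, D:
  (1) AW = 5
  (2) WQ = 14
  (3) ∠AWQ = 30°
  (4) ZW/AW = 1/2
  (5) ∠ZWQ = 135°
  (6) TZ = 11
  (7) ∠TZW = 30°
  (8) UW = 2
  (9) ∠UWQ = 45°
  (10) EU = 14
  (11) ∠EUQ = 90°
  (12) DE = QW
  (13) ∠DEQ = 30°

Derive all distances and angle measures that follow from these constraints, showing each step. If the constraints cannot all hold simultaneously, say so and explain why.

The constraints are consistent.

From the given relations:
  ZW = 1/2·AW = 1/2·5 ≈ 2.5
  DE = QW = 14

Step 1: From AW = 5, WQ = 14, and ∠AWQ = 30°, by the law of cosines:
  AQ² = AW² + WQ² - 2·AW·WQ·cos(30°) = 25 + 196 - 121.2 = 99.76
  AQ ≈ 9.99

Step 2: From WZ = 2.5, ZT = 11, and ∠WZT = 30°, by the law of cosines:
  WT² = WZ² + ZT² - 2·WZ·ZT·cos(30°) = 6.25 + 121 - 47.63 = 79.62
  WT ≈ 8.92

Step 3: From QW = 14, WZ = 2.5, and ∠QWZ = 135°, by the law of cosines:
  QZ² = QW² + WZ² - 2·QW·WZ·cos(135°) = 196 + 6.25 + 49.5 = 251.7
  QZ ≈ 15.87

Step 4: From QW = 14, WU = 2, and ∠QWU = 45°, by the law of cosines:
  QU² = QW² + WU² - 2·QW·WU·cos(45°) = 196 + 4 - 39.6 = 160.4
  QU ≈ 12.66

Step 5: From QU = 12.66, UE = 14, and ∠QUE = 90°, by the law of cosines:
  QE² = QU² + UE² - 2·QU·UE·cos(90°) = 160.4 + 196 - 0 = 356.4
  QE ≈ 18.88

Step 6: From AQ = 9.99, AW = 5, QW = 14, by the inverse law of cosines:
  cos(∠QAW) = (AQ² + AW² - QW²) / (2·AQ·AW)
  ∠QAW = 135.5°

Step 7: From WT = 8.92, WZ = 2.5, TZ = 11, by the inverse law of cosines:
  cos(∠TWZ) = (WT² + WZ² - TZ²) / (2·WT·WZ)
  ∠TWZ = 141.95°

Step 8: From QA = 9.99, QW = 14, AW = 5, by the inverse law of cosines:
  cos(∠AQW) = (QA² + QW² - AW²) / (2·QA·QW)
  ∠AQW = 14.5°

Step 9: From QU = 12.66, QW = 14, UW = 2, by the inverse law of cosines:
  cos(∠UQW) = (QU² + QW² - UW²) / (2·QU·QW)
  ∠UQW = 6.41°

Step 10: From QW = 14, QZ = 15.87, WZ = 2.5, by the inverse law of cosines:
  cos(∠WQZ) = (QW² + QZ² - WZ²) / (2·QW·QZ)
  ∠WQZ = 6.4°

Step 11: From ZQ = 15.87, ZW = 2.5, QW = 14, by the inverse law of cosines:
  cos(∠QZW) = (ZQ² + ZW² - QW²) / (2·ZQ·ZW)
  ∠QZW = 38.6°

Step 12: From TW = 8.92, TZ = 11, WZ = 2.5, by the inverse law of cosines:
  cos(∠WTZ) = (TW² + TZ² - WZ²) / (2·TW·TZ)
  ∠WTZ = 8.05°

Step 13: From UQ = 12.66, UW = 2, QW = 14, by the inverse law of cosines:
  cos(∠QUW) = (UQ² + UW² - QW²) / (2·UQ·UW)
  ∠QUW = 128.59°

Step 14: From QE = 18.88, ED = 14, and ∠QED = 30°, by the law of cosines:
  QD² = QE² + ED² - 2·QE·ED·cos(30°) = 356.4 + 196 - 457.8 = 94.62
  QD ≈ 9.73

Step 15: From QE = 18.88, QU = 12.66, EU = 14, by the inverse law of cosines:
  cos(∠EQU) = (QE² + QU² - EU²) / (2·QE·QU)
  ∠EQU = 47.87°

Step 16: From EQ = 18.88, EU = 14, QU = 12.66, by the inverse law of cosines:
  cos(∠QEU) = (EQ² + EU² - QU²) / (2·EQ·EU)
  ∠QEU = 42.13°

Step 17: From QD = 9.73, QE = 18.88, DE = 14, by the inverse law of cosines:
  cos(∠DQE) = (QD² + QE² - DE²) / (2·QD·QE)
  ∠DQE = 46.02°

Step 18: From DE = 14, DQ = 9.73, EQ = 18.88, by the inverse law of cosines:
  cos(∠EDQ) = (DE² + DQ² - EQ²) / (2·DE·DQ)
  ∠EDQ = 103.98°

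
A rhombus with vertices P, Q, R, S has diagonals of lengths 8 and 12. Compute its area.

Area of a rhombus = (d1 * d2) / 2
Area = (8 * 12) / 2
Area = 96 / 2
Area = 48

48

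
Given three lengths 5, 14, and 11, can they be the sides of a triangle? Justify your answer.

Check all three triangle inequalities:
5 + 14 = 19 > 11 ✓
5 + 11 = 16 > 14 ✓
14 + 11 = 25 > 5 ✓
All conditions hold, so these sides form a valid triangle.

Yes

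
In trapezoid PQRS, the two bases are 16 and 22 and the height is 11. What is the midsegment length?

The midsegment (median) of a trapezoid connects the midpoints of the non-parallel sides.
Its length is the average of the two bases: (16 + 22) / 2 = 19.

19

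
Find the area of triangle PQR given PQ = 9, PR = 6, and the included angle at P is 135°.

When two sides and the included angle are known, the area formula is (1/2)ab sin(C).
The height from one side to the opposite vertex is 6 sin(135°) = 3*sqrt(2).
Area = (1/2) * 9 * 3*sqrt(2) = 27*sqrt(2)/2.

27*sqrt(2)/2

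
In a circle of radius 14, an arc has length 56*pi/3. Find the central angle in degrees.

The full circumference is 2πr = 28*pi.
The arc is 56*pi/3 / 28*pi = 2/3 of the full circle.
So the central angle = 2/3 × 360° = 240°.

240°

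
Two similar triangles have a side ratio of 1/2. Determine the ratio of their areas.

The ratio of areas of similar triangles equals the square of the side ratio.
Side ratio = 1:2
Area ratio = (1/2)^2 = 1/4 = 1:4

1:4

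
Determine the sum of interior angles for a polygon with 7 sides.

The sum of interior angles of an n-sided polygon is (n - 2) * 180.
For n = 7: (7 - 2) * 180 = 5 * 180 = 900 degrees.

900 degrees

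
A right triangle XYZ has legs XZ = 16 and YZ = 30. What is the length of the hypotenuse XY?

In a right triangle, the square of the hypotenuse equals the sum of the squares of the two legs.
The legs are 16 and 30, so the hypotenuse = sqrt(256 + 900) = sqrt(1156) = 34.

34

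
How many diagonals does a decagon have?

Each of the 10 vertices connects to 7 non-adjacent vertices via diagonals.
Total connections = 10 × 7 = 70, but each diagonal is counted twice.
Number of diagonals = 70 / 2 = 35.

35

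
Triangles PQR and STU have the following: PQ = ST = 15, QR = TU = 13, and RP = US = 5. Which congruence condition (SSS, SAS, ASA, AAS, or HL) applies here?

The given information provides:
PQ = ST = 15, QR = TU = 13, and RP = US = 5
This matches the SSS congruence theorem.
All three pairs of corresponding sides are equal (Side-Side-Side).

SSS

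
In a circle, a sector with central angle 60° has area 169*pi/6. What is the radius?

Sector area A = πr² × θ/360, so r² = 360A / (πθ).
r² = 360 × 169*pi/6 / (π × 60)
r² = 169
r = 13

13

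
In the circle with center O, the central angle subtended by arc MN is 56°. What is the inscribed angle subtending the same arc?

By the inscribed angle theorem, the inscribed angle is half the central angle.
Inscribed angle = 56° / 2 = 28°

28°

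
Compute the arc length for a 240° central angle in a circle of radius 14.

The full circumference is 2πr = 2π(14) = 28*pi.
The arc spans 240° out of 360°, which is a fraction of 2/3.
Arc length = 28*pi × 2/3 = 56*pi/3.

56*pi/3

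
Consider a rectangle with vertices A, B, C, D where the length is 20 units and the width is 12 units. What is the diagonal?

d = sqrt(20^2 + 12^2) = sqrt(544) = 4*sqrt(34)

4*sqrt(34)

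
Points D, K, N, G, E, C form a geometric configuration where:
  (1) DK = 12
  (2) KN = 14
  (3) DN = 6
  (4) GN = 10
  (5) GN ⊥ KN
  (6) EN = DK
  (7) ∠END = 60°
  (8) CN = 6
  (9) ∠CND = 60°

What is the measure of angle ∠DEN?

From the given relations: EN = DK = 12.
Step 1: By the law of cosines on triangle END: ED² = 12² + 6² − 2·12·6·cos(60°) = 108, so ED = 6·√3.
Step 2: By the inverse law of cosines on triangle DEN: cos(∠DEN) = ((6·√3)² + 12² − 6²) / (2·6·√3·12) = 216/249.42 = 0.866, so ∠DEN = 30°.

Therefore, the measure of angle ∠DEN = 30°.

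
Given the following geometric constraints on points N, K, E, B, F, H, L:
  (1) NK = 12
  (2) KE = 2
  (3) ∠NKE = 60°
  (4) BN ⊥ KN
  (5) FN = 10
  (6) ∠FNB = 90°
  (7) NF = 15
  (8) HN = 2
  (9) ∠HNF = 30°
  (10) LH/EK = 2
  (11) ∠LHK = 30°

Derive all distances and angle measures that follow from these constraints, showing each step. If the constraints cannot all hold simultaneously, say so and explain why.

These constraints are not satisfiable: (5) FN = 10 and (7) NF = 15 assign two different lengths to the same segment. No planar figure meets all of them, so nothing further can be derived.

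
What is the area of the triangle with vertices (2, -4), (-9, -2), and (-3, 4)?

The Shoelace formula computes the area from vertex coordinates by summing cross products.
For vertices (2,-4), (-9,-2), (-3,4):
Signed sum = 2*-2 - -9*-4 + -9*4 - -3*-2 + -3*-4 - 2*4
= -40 + -42 + 4 = -78
Area = (1/2)|-78| = 39.

39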